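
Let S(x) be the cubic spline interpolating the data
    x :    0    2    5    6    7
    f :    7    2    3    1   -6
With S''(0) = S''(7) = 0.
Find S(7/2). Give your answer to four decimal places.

2.2105

With M_i denoting the second derivative at x_i, h_i = 2, 3, 1, 1, and Δ_i = (y_(i+1) − y_i)/h_i = -5/2, 1/3, -2, -7:
  2·M_0 + 10·M_1 + 3·M_2 = 6(Δ_1 - Δ_0) = 17
  3·M_1 + 8·M_2 + 1·M_3 = 6(Δ_2 - Δ_1) = -14
  1·M_2 + 4·M_3 + 1·M_4 = 6(Δ_3 - Δ_2) = -30
Natural end conditions: M_0 = M_4 = 0.
Hence M_0 = 0, M_1 = 605/274, M_2 = -232/137, M_3 = -1939/274, M_4 = 0.
On [2, 5], S(x) = 2 - 845/822·(x - 2) + 605/548·(x - 2)² - 1069/4932·(x - 2)³.
With (x - 2) = 3/2: S(7/2) = 9691/4384.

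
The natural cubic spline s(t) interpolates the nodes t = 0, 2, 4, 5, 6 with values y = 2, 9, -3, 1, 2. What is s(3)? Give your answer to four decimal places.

Put m_i = s'' at the i-th knot. Here h = (2, 2, 1, 1) and Δ = (7/2, -6, 4, 1), so the interior equations h_(i-1)·m_(i-1) + 2(h_(i-1)+h_i)·m_i + h_i·m_(i+1) = 6(Δ_i − Δ_(i-1)) read
  2·m_0 + 8·m_1 + 2·m_2 = 6(Δ_1 - Δ_0) = -57
  2·m_1 + 6·m_2 + 1·m_3 = 6(Δ_2 - Δ_1) = 60
  1·m_2 + 4·m_3 + 1·m_4 = 6(Δ_3 - Δ_2) = -18
Natural end conditions: m_0 = m_4 = 0.
Hence m_0 = 0, m_1 = -87/8, m_2 = 15, m_3 = -33/4, m_4 = 0.
On [2, 4], s(t) = 9 - 15/4·(t - 2) - 87/16·(t - 2)² + 69/32·(t - 2)³.
With (t - 2) = 1: s(3) = 63/32.

1.9688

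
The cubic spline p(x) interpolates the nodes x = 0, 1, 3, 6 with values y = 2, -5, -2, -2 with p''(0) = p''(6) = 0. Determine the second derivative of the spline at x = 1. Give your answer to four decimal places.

Put σ_i = p'' at the i-th knot. Here h = (1, 2, 3) and Δ = (-7, 3/2, 0), so the interior equations h_(i-1)·σ_(i-1) + 2(h_(i-1)+h_i)·σ_i + h_i·σ_(i+1) = 6(Δ_i − Δ_(i-1)) read
  1·σ_0 + 6·σ_1 + 2·σ_2 = 6(Δ_1 - Δ_0) = 51
  2·σ_1 + 10·σ_2 + 3·σ_3 = 6(Δ_2 - Δ_1) = -9
Natural end conditions: σ_0 = σ_3 = 0.
Forward elimination and back-substitution give σ_0 = 0, σ_1 = 66/7, σ_2 = -39/14, σ_3 = 0.

9.4286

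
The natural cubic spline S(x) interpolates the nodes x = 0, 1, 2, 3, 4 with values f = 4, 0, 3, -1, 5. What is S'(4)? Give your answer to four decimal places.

Let σ_i = S''(x_i). Step sizes h_i = 1, 1, 1, 1; slopes of the chords Δ_i = (y_(i+1) - y_i)/h_i = -4, 3, -4, 6.
  1·σ_0 + 4·σ_1 + 1·σ_2 = 6(Δ_1 - Δ_0) = 42
  1·σ_1 + 4·σ_2 + 1·σ_3 = 6(Δ_2 - Δ_1) = -42
  1·σ_2 + 4·σ_3 + 1·σ_4 = 6(Δ_3 - Δ_2) = 60
Natural end conditions: σ_0 = σ_4 = 0.
Solving: σ_0 = 0, σ_1 = 429/28, σ_2 = -135/7, σ_3 = 555/28, σ_4 = 0.
On [3, 4], S'(x) = b_3 + 2c_3·(x - 3) + 3d_3·(x - 3)² with b_3 = Δ_3 - h_3(2σ_3 + σ_4)/6 = -17/28, c_3 = σ_3/2 = 555/56, d_3 = (σ_4 - σ_3)/(6h_3) = -185/56. So S'(4) = 521/56.

9.3036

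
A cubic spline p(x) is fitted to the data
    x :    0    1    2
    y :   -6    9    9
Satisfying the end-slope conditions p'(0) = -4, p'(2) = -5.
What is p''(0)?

With σ_i denoting the second derivative at x_i, h_i = 1, 1, and Δ_i = (y_(i+1) − y_i)/h_i = 15, 0:
  1·σ_0 + 4·σ_1 + 1·σ_2 = 6(Δ_1 - Δ_0) = -90
Clamped end conditions give two more equations: 2h_0·σ_0 + h_0·σ_1 = 6(Δ_0 - p'(0)) = 114 and h_1·σ_1 + 2h_1·σ_2 = 6(p'(2) - Δ_1) = -30.
Forward elimination and back-substitution give σ_0 = 79, σ_1 = -44, σ_2 = 7.

79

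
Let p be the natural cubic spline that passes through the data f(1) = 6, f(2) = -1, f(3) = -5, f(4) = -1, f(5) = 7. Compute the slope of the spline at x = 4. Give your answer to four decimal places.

Put σ_i = p'' at the i-th knot. Here h = (1, 1, 1, 1) and Δ = (-7, -4, 4, 8), so the interior equations h_(i-1)·σ_(i-1) + 2(h_(i-1)+h_i)·σ_i + h_i·σ_(i+1) = 6(Δ_i − Δ_(i-1)) read
  1·σ_0 + 4·σ_1 + 1·σ_2 = 6(Δ_1 - Δ_0) = 18
  1·σ_1 + 4·σ_2 + 1·σ_3 = 6(Δ_2 - Δ_1) = 48
  1·σ_2 + 4·σ_3 + 1·σ_4 = 6(Δ_3 - Δ_2) = 24
Natural end conditions: σ_0 = σ_4 = 0.
Forward elimination and back-substitution give σ_0 = 0, σ_1 = 51/28, σ_2 = 75/7, σ_3 = 93/28, σ_4 = 0.
On [4, 5], p'(x) = b_3 + 2c_3·(x - 4) + 3d_3·(x - 4)² with b_3 = Δ_3 - h_3(2σ_3 + σ_4)/6 = 193/28, c_3 = σ_3/2 = 93/56, d_3 = (σ_4 - σ_3)/(6h_3) = -31/56. So p'(4) = 193/28.

6.8929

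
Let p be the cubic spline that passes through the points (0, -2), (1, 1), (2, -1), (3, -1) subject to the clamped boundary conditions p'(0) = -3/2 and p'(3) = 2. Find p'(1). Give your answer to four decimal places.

1.7333

Let m_i = p''(x_i). Step sizes h_i = 1, 1, 1; slopes of the chords Δ_i = (y_(i+1) - y_i)/h_i = 3, -2, 0.
  1·m_0 + 4·m_1 + 1·m_2 = 6(Δ_1 - Δ_0) = -30
  1·m_1 + 4·m_2 + 1·m_3 = 6(Δ_2 - Δ_1) = 12
Clamped end conditions give two more equations: 2h_0·m_0 + h_0·m_1 = 6(Δ_0 - p'(0)) = 27 and h_2·m_2 + 2h_2·m_3 = 6(p'(3) - Δ_2) = 12.
Hence m_0 = 308/15, m_1 = -211/15, m_2 = 86/15, m_3 = 47/15.
On [1, 2], p'(x) = b_1 + 2c_1·(x - 1) + 3d_1·(x - 1)² with b_1 = Δ_1 - h_1(2m_1 + m_2)/6 = 26/15, c_1 = m_1/2 = -211/30, d_1 = (m_2 - m_1)/(6h_1) = 33/10. So p'(1) = 26/15.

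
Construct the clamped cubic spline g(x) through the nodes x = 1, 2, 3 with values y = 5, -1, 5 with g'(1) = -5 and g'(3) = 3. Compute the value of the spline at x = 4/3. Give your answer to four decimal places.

With m_i denoting the second derivative at x_i, h_i = 1, 1, and Δ_i = (y_(i+1) − y_i)/h_i = -6, 6:
  1·m_0 + 4·m_1 + 1·m_2 = 6(Δ_1 - Δ_0) = 72
Clamped end conditions give two more equations: 2h_0·m_0 + h_0·m_1 = 6(Δ_0 - g'(1)) = -6 and h_1·m_1 + 2h_1·m_2 = 6(g'(3) - Δ_1) = -18.
Hence m_0 = -17, m_1 = 28, m_2 = -23.
On [1, 2], g(x) = 5 - 5·(x - 1) - 17/2·(x - 1)² + 15/2·(x - 1)³.
With (x - 1) = 1/3: g(4/3) = 8/3.

2.6667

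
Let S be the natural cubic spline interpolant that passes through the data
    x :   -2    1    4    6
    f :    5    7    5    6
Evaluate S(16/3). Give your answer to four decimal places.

Let M_i = S''(x_i). Step sizes h_i = 3, 3, 2; slopes of the chords Δ_i = (y_(i+1) - y_i)/h_i = 2/3, -2/3, 1/2.
  3·M_0 + 12·M_1 + 3·M_2 = 6(Δ_1 - Δ_0) = -8
  3·M_1 + 10·M_2 + 2·M_3 = 6(Δ_2 - Δ_1) = 7
Natural end conditions: M_0 = M_3 = 0.
Solving the tridiagonal system: M_0 = 0, M_1 = -101/111, M_2 = 36/37, M_3 = 0.
On [4, 6], S(x) = 5 - 11/74·(x - 4) + 18/37·(x - 4)² - 3/37·(x - 4)³.
With (x - 4) = 4/3: S(16/3) = 1823/333.

5.4745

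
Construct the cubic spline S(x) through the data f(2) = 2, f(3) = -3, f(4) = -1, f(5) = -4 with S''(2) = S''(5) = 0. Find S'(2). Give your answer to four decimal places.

Write m_i for S''(x_i). With h_i = 1, 1, 1 and divided differences Δ_i = -5, 2, -3, the continuity of S' gives the tridiagonal system
  1·m_0 + 4·m_1 + 1·m_2 = 6(Δ_1 - Δ_0) = 42
  1·m_1 + 4·m_2 + 1·m_3 = 6(Δ_2 - Δ_1) = -30
Natural end conditions: m_0 = m_3 = 0.
Solving: m_0 = 0, m_1 = 66/5, m_2 = -54/5, m_3 = 0.
On [2, 3], S'(x) = b_0 + 2c_0·(x - 2) + 3d_0·(x - 2)² with b_0 = Δ_0 - h_0(2m_0 + m_1)/6 = -36/5, c_0 = m_0/2 = 0, d_0 = (m_1 - m_0)/(6h_0) = 11/5. So S'(2) = -36/5.

-7.2000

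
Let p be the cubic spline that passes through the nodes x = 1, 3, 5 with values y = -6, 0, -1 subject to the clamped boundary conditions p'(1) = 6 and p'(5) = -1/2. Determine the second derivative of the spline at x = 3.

With M_i denoting the second derivative at x_i, h_i = 2, 2, and Δ_i = (y_(i+1) − y_i)/h_i = 3, -1/2:
  2·M_0 + 8·M_1 + 2·M_2 = 6(Δ_1 - Δ_0) = -21
Clamped end conditions give two more equations: 2h_0·M_0 + h_0·M_1 = 6(Δ_0 - p'(1)) = -18 and h_1·M_1 + 2h_1·M_2 = 6(p'(5) - Δ_1) = 0.
Solving: M_0 = -7/2, M_1 = -2, M_2 = 1.

-2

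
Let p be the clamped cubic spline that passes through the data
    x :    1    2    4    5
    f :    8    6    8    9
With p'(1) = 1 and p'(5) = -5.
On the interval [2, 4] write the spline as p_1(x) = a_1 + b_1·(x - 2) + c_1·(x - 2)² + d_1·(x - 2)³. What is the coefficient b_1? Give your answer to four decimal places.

Write m_i for p''(x_i). With h_i = 1, 2, 1 and divided differences Δ_i = -2, 1, 1, the continuity of p' gives the tridiagonal system
  1·m_0 + 6·m_1 + 2·m_2 = 6(Δ_1 - Δ_0) = 18
  2·m_1 + 6·m_2 + 1·m_3 = 6(Δ_2 - Δ_1) = 0
Clamped end conditions give two more equations: 2h_0·m_0 + h_0·m_1 = 6(Δ_0 - p'(1)) = -18 and h_2·m_2 + 2h_2·m_3 = 6(p'(5) - Δ_2) = -36.
Hence m_0 = -78/7, m_1 = 30/7, m_2 = 12/7, m_3 = -132/7.
On [2, 4], with p_1(x) = a_1 + b_1·(x - 2) + c_1·(x - 2)² + d_1·(x - 2)³: c_1 = m_1/2 = 15/7, d_1 = (m_2 - m_1)/(6h_1) = -3/14, b_1 = Δ_1 - h_1(2m_1 + m_2)/6 = -17/7.

-2.4286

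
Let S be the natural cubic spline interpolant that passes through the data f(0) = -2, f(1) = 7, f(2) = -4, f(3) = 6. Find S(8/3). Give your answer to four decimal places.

0.6123

Write m_i for S''(x_i). With h_i = 1, 1, 1 and divided differences Δ_i = 9, -11, 10, the continuity of S' gives the tridiagonal system
  1·m_0 + 4·m_1 + 1·m_2 = 6(Δ_1 - Δ_0) = -120
  1·m_1 + 4·m_2 + 1·m_3 = 6(Δ_2 - Δ_1) = 126
Natural end conditions: m_0 = m_3 = 0.
Solving: m_0 = 0, m_1 = -202/5, m_2 = 208/5, m_3 = 0.
On [2, 3], S(x) = -4 - 58/15·(x - 2) + 104/5·(x - 2)² - 104/15·(x - 2)³.
With (x - 2) = 2/3: S(8/3) = 248/405.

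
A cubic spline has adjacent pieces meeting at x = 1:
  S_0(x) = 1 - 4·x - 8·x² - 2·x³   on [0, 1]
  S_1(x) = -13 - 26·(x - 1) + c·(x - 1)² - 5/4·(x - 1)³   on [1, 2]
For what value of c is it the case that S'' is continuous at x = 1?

-14

S_0''(x) = -16 - 12·x, so S_0''(1) = -28. On the right, S_1''(1) = 2c, so c = -14.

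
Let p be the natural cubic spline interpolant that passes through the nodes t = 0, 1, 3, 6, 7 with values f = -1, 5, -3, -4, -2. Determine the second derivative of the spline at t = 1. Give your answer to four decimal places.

-11.4924

Put σ_i = p'' at the i-th knot. Here h = (1, 2, 3, 1) and Δ = (6, -4, -1/3, 2), so the interior equations h_(i-1)·σ_(i-1) + 2(h_(i-1)+h_i)·σ_i + h_i·σ_(i+1) = 6(Δ_i − Δ_(i-1)) read
  1·σ_0 + 6·σ_1 + 2·σ_2 = 6(Δ_1 - Δ_0) = -60
  2·σ_1 + 10·σ_2 + 3·σ_3 = 6(Δ_2 - Δ_1) = 22
  3·σ_2 + 8·σ_3 + 1·σ_4 = 6(Δ_3 - Δ_2) = 14
Natural end conditions: σ_0 = σ_4 = 0.
Hence σ_0 = 0, σ_1 = -2264/197, σ_2 = 882/197, σ_3 = 14/197, σ_4 = 0.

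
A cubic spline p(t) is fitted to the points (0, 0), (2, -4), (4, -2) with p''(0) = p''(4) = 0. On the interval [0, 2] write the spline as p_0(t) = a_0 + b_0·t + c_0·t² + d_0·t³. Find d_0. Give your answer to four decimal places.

0.1875

Write m_i for p''(x_i). With h_i = 2, 2 and divided differences Δ_i = -2, 1, the continuity of p' gives the tridiagonal system
  2·m_0 + 8·m_1 + 2·m_2 = 6(Δ_1 - Δ_0) = 18
Natural end conditions: m_0 = m_2 = 0.
Solving the tridiagonal system: m_0 = 0, m_1 = 9/4, m_2 = 0.
On [0, 2], with p_0(t) = a_0 + b_0·t + c_0·t² + d_0·t³: c_0 = m_0/2 = 0, d_0 = (m_1 - m_0)/(6h_0) = 3/16, b_0 = Δ_0 - h_0(2m_0 + m_1)/6 = -11/4.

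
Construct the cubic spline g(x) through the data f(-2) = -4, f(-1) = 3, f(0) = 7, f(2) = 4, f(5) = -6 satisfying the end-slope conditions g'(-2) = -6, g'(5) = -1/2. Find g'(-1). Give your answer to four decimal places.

Put σ_i = g'' at the i-th knot. Here h = (1, 1, 2, 3) and Δ = (7, 4, -3/2, -10/3), so the interior equations h_(i-1)·σ_(i-1) + 2(h_(i-1)+h_i)·σ_i + h_i·σ_(i+1) = 6(Δ_i − Δ_(i-1)) read
  1·σ_0 + 4·σ_1 + 1·σ_2 = 6(Δ_1 - Δ_0) = -18
  1·σ_1 + 6·σ_2 + 2·σ_3 = 6(Δ_2 - Δ_1) = -33
  2·σ_2 + 10·σ_3 + 3·σ_4 = 6(Δ_3 - Δ_2) = -11
Clamped end conditions give two more equations: 2h_0·σ_0 + h_0·σ_1 = 6(Δ_0 - g'(-2)) = 78 and h_3·σ_3 + 2h_3·σ_4 = 6(g'(5) - Δ_3) = 17.
Hence σ_0 = 749/16, σ_1 = -125/8, σ_2 = -37/16, σ_3 = -7/4, σ_4 = 89/24.
On [-1, 0], g'(x) = b_1 + 2c_1·(x + 1) + 3d_1·(x + 1)² with b_1 = Δ_1 - h_1(2σ_1 + σ_2)/6 = 307/32, c_1 = σ_1/2 = -125/16, d_1 = (σ_2 - σ_1)/(6h_1) = 71/32. So g'(-1) = 307/32.

9.5938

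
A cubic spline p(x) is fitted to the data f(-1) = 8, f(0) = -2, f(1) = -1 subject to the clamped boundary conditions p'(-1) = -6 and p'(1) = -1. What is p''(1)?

Put M_i = p'' at the i-th knot. Here h = (1, 1) and Δ = (-10, 1), so the interior equations h_(i-1)·M_(i-1) + 2(h_(i-1)+h_i)·M_i + h_i·M_(i+1) = 6(Δ_i − Δ_(i-1)) read
  1·M_0 + 4·M_1 + 1·M_2 = 6(Δ_1 - Δ_0) = 66
Clamped end conditions give two more equations: 2h_0·M_0 + h_0·M_1 = 6(Δ_0 - p'(-1)) = -24 and h_1·M_1 + 2h_1·M_2 = 6(p'(1) - Δ_1) = -12.
Forward elimination and back-substitution give M_0 = -26, M_1 = 28, M_2 = -20.

-20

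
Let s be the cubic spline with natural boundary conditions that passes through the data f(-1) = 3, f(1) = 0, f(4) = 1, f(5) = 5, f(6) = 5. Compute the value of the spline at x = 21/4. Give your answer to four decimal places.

5.3774

Let M_i = s''(x_i). Step sizes h_i = 2, 3, 1, 1; slopes of the chords Δ_i = (y_(i+1) - y_i)/h_i = -3/2, 1/3, 4, 0.
  2·M_0 + 10·M_1 + 3·M_2 = 6(Δ_1 - Δ_0) = 11
  3·M_1 + 8·M_2 + 1·M_3 = 6(Δ_2 - Δ_1) = 22
  1·M_2 + 4·M_3 + 1·M_4 = 6(Δ_3 - Δ_2) = -24
Natural end conditions: M_0 = M_4 = 0.
Hence M_0 = 0, M_1 = 5/274, M_2 = 494/137, M_3 = -1891/274, M_4 = 0.
On [5, 6], s(x) = 5 + 1891/822·(x - 5) - 1891/548·(x - 5)² + 1891/1644·(x - 5)³.
With (x - 5) = 1/4: s(21/4) = 188597/35072.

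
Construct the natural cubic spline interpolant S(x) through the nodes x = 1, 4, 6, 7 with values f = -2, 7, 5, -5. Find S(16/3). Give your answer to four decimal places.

7.9630

Write M_i for S''(x_i). With h_i = 3, 2, 1 and divided differences Δ_i = 3, -1, -10, the continuity of S' gives the tridiagonal system
  3·M_0 + 10·M_1 + 2·M_2 = 6(Δ_1 - Δ_0) = -24
  2·M_1 + 6·M_2 + 1·M_3 = 6(Δ_2 - Δ_1) = -54
Natural end conditions: M_0 = M_3 = 0.
Forward elimination and back-substitution give M_0 = 0, M_1 = -9/14, M_2 = -123/14, M_3 = 0.
On [4, 6], S(x) = 7 + 33/14·(x - 4) - 9/28·(x - 4)² - 19/28·(x - 4)³.
With (x - 4) = 4/3: S(16/3) = 215/27.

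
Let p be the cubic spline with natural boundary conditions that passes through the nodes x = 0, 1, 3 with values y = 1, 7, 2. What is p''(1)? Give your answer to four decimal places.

-8.5000

Write m_i for p''(x_i). With h_i = 1, 2 and divided differences Δ_i = 6, -5/2, the continuity of p' gives the tridiagonal system
  1·m_0 + 6·m_1 + 2·m_2 = 6(Δ_1 - Δ_0) = -51
Natural end conditions: m_0 = m_2 = 0.
Solving the tridiagonal system: m_0 = 0, m_1 = -17/2, m_2 = 0.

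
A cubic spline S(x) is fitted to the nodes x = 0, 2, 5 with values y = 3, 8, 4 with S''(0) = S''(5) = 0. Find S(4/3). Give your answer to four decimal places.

Let M_i = S''(x_i). Step sizes h_i = 2, 3; slopes of the chords Δ_i = (y_(i+1) - y_i)/h_i = 5/2, -4/3.
  2·M_0 + 10·M_1 + 3·M_2 = 6(Δ_1 - Δ_0) = -23
Natural end conditions: M_0 = M_2 = 0.
Hence M_0 = 0, M_1 = -23/10, M_2 = 0.
On [0, 2], S(x) = 3 + 49/15·x + 0·x² - 23/120·x³.
With x = 4/3: S(4/3) = 559/81.

6.9012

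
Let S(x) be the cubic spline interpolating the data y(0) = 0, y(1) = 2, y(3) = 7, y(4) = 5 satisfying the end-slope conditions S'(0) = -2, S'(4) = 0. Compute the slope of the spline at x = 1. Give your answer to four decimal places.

With m_i denoting the second derivative at x_i, h_i = 1, 2, 1, and Δ_i = (y_(i+1) − y_i)/h_i = 2, 5/2, -2:
  1·m_0 + 6·m_1 + 2·m_2 = 6(Δ_1 - Δ_0) = 3
  2·m_1 + 6·m_2 + 1·m_3 = 6(Δ_2 - Δ_1) = -27
Clamped end conditions give two more equations: 2h_0·m_0 + h_0·m_1 = 6(Δ_0 - S'(0)) = 24 and h_2·m_2 + 2h_2·m_3 = 6(S'(4) - Δ_2) = 12.
Solving the tridiagonal system: m_0 = 409/35, m_1 = 22/35, m_2 = -218/35, m_3 = 319/35.
On [1, 3], S'(x) = b_1 + 2c_1·(x - 1) + 3d_1·(x - 1)² with b_1 = Δ_1 - h_1(2m_1 + m_2)/6 = 291/70, c_1 = m_1/2 = 11/35, d_1 = (m_2 - m_1)/(6h_1) = -4/7. So S'(1) = 291/70.

4.1571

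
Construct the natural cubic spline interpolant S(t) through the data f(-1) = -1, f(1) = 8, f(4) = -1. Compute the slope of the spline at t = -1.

6

Let M_i = S''(x_i). Step sizes h_i = 2, 3; slopes of the chords Δ_i = (y_(i+1) - y_i)/h_i = 9/2, -3.
  2·M_0 + 10·M_1 + 3·M_2 = 6(Δ_1 - Δ_0) = -45
Natural end conditions: M_0 = M_2 = 0.
Hence M_0 = 0, M_1 = -9/2, M_2 = 0.
On [-1, 1], S'(t) = b_0 + 2c_0·(t + 1) + 3d_0·(t + 1)² with b_0 = Δ_0 - h_0(2M_0 + M_1)/6 = 6, c_0 = M_0/2 = 0, d_0 = (M_1 - M_0)/(6h_0) = -3/8. So S'(-1) = 6.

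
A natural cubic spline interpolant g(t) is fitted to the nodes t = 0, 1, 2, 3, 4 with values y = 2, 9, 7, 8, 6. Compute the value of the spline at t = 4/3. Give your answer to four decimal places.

Write m_i for g''(x_i). With h_i = 1, 1, 1, 1 and divided differences Δ_i = 7, -2, 1, -2, the continuity of g' gives the tridiagonal system
  1·m_0 + 4·m_1 + 1·m_2 = 6(Δ_1 - Δ_0) = -54
  1·m_1 + 4·m_2 + 1·m_3 = 6(Δ_2 - Δ_1) = 18
  1·m_2 + 4·m_3 + 1·m_4 = 6(Δ_3 - Δ_2) = -18
Natural end conditions: m_0 = m_4 = 0.
Forward elimination and back-substitution give m_0 = 0, m_1 = -225/14, m_2 = 72/7, m_3 = -99/14, m_4 = 0.
On [1, 2], g(t) = 9 + 23/14·(t - 1) - 225/28·(t - 1)² + 123/28·(t - 1)³.
With (t - 1) = 1/3: g(4/3) = 1111/126.

8.8175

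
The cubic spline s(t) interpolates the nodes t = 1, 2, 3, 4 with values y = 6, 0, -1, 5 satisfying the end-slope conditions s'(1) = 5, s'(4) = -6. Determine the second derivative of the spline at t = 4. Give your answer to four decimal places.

Put M_i = s'' at the i-th knot. Here h = (1, 1, 1) and Δ = (-6, -1, 6), so the interior equations h_(i-1)·M_(i-1) + 2(h_(i-1)+h_i)·M_i + h_i·M_(i+1) = 6(Δ_i − Δ_(i-1)) read
  1·M_0 + 4·M_1 + 1·M_2 = 6(Δ_1 - Δ_0) = 30
  1·M_1 + 4·M_2 + 1·M_3 = 6(Δ_2 - Δ_1) = 42
Clamped end conditions give two more equations: 2h_0·M_0 + h_0·M_1 = 6(Δ_0 - s'(1)) = -66 and h_2·M_2 + 2h_2·M_3 = 6(s'(4) - Δ_2) = -72.
Forward elimination and back-substitution give M_0 = -118/3, M_1 = 38/3, M_2 = 56/3, M_3 = -136/3.

-45.3333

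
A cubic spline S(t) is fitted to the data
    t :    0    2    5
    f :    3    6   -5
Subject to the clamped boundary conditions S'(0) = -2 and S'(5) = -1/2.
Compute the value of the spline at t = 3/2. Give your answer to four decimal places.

5.3859

Write σ_i for S''(x_i). With h_i = 2, 3 and divided differences Δ_i = 3/2, -11/3, the continuity of S' gives the tridiagonal system
  2·σ_0 + 10·σ_1 + 3·σ_2 = 6(Δ_1 - Δ_0) = -31
Clamped end conditions give two more equations: 2h_0·σ_0 + h_0·σ_1 = 6(Δ_0 - S'(0)) = 21 and h_1·σ_1 + 2h_1·σ_2 = 6(S'(5) - Δ_1) = 19.
Hence σ_0 = 173/20, σ_1 = -34/5, σ_2 = 197/30.
On [0, 2], S(t) = 3 - 2·t + 173/40·t² - 103/80·t³.
With t = 3/2: S(3/2) = 3447/640.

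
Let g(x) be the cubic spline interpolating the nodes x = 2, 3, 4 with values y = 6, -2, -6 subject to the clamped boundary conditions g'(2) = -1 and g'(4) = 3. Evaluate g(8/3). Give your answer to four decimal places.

1.4074

Let σ_i = g''(x_i). Step sizes h_i = 1, 1; slopes of the chords Δ_i = (y_(i+1) - y_i)/h_i = -8, -4.
  1·σ_0 + 4·σ_1 + 1·σ_2 = 6(Δ_1 - Δ_0) = 24
Clamped end conditions give two more equations: 2h_0·σ_0 + h_0·σ_1 = 6(Δ_0 - g'(2)) = -42 and h_1·σ_1 + 2h_1·σ_2 = 6(g'(4) - Δ_1) = 42.
Solving: σ_0 = -25, σ_1 = 8, σ_2 = 17.
On [2, 3], g(x) = 6 - 1·(x - 2) - 25/2·(x - 2)² + 11/2·(x - 2)³.
With (x - 2) = 2/3: g(8/3) = 38/27.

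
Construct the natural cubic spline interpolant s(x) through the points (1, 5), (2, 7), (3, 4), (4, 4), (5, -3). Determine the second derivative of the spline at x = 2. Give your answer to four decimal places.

With m_i denoting the second derivative at x_i, h_i = 1, 1, 1, 1, and Δ_i = (y_(i+1) − y_i)/h_i = 2, -3, 0, -7:
  1·m_0 + 4·m_1 + 1·m_2 = 6(Δ_1 - Δ_0) = -30
  1·m_1 + 4·m_2 + 1·m_3 = 6(Δ_2 - Δ_1) = 18
  1·m_2 + 4·m_3 + 1·m_4 = 6(Δ_3 - Δ_2) = -42
Natural end conditions: m_0 = m_4 = 0.
Solving: m_0 = 0, m_1 = -141/14, m_2 = 72/7, m_3 = -183/14, m_4 = 0.

-10.0714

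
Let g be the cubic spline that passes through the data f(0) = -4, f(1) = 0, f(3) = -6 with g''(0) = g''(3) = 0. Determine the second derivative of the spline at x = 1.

-7

With M_i denoting the second derivative at x_i, h_i = 1, 2, and Δ_i = (y_(i+1) − y_i)/h_i = 4, -3:
  1·M_0 + 6·M_1 + 2·M_2 = 6(Δ_1 - Δ_0) = -42
Natural end conditions: M_0 = M_2 = 0.
Solving: M_0 = 0, M_1 = -7, M_2 = 0.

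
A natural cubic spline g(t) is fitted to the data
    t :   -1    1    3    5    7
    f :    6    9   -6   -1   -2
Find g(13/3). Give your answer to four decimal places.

Put M_i = g'' at the i-th knot. Here h = (2, 2, 2, 2) and Δ = (3/2, -15/2, 5/2, -1/2), so the interior equations h_(i-1)·M_(i-1) + 2(h_(i-1)+h_i)·M_i + h_i·M_(i+1) = 6(Δ_i − Δ_(i-1)) read
  2·M_0 + 8·M_1 + 2·M_2 = 6(Δ_1 - Δ_0) = -54
  2·M_1 + 8·M_2 + 2·M_3 = 6(Δ_2 - Δ_1) = 60
  2·M_2 + 8·M_3 + 2·M_4 = 6(Δ_3 - Δ_2) = -18
Natural end conditions: M_0 = M_4 = 0.
Forward elimination and back-substitution give M_0 = 0, M_1 = -267/28, M_2 = 78/7, M_3 = -141/28, M_4 = 0.
On [3, 5], g(t) = -6 - 13/4·(t - 3) + 39/7·(t - 3)² - 151/112·(t - 3)³.
With (t - 3) = 4/3: g(13/3) = -685/189.

-3.6243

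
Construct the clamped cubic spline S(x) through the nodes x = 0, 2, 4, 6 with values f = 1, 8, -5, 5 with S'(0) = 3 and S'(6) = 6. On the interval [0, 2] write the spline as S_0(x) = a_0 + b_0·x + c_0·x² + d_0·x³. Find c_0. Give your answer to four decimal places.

3.5000

Put m_i = S'' at the i-th knot. Here h = (2, 2, 2) and Δ = (7/2, -13/2, 5), so the interior equations h_(i-1)·m_(i-1) + 2(h_(i-1)+h_i)·m_i + h_i·m_(i+1) = 6(Δ_i − Δ_(i-1)) read
  2·m_0 + 8·m_1 + 2·m_2 = 6(Δ_1 - Δ_0) = -60
  2·m_1 + 8·m_2 + 2·m_3 = 6(Δ_2 - Δ_1) = 69
Clamped end conditions give two more equations: 2h_0·m_0 + h_0·m_1 = 6(Δ_0 - S'(0)) = 3 and h_2·m_2 + 2h_2·m_3 = 6(S'(6) - Δ_2) = 6.
Solving: m_0 = 7, m_1 = -25/2, m_2 = 13, m_3 = -5.
On [0, 2], with S_0(x) = a_0 + b_0·x + c_0·x² + d_0·x³: c_0 = m_0/2 = 7/2, d_0 = (m_1 - m_0)/(6h_0) = -13/8, b_0 = Δ_0 - h_0(2m_0 + m_1)/6 = 3.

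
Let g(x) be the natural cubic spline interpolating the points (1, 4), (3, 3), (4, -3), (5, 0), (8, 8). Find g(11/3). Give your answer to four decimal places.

-1.5904

Let σ_i = g''(x_i). Step sizes h_i = 2, 1, 1, 3; slopes of the chords Δ_i = (y_(i+1) - y_i)/h_i = -1/2, -6, 3, 8/3.
  2·σ_0 + 6·σ_1 + 1·σ_2 = 6(Δ_1 - Δ_0) = -33
  1·σ_1 + 4·σ_2 + 1·σ_3 = 6(Δ_2 - Δ_1) = 54
  1·σ_2 + 8·σ_3 + 3·σ_4 = 6(Δ_3 - Δ_2) = -2
Natural end conditions: σ_0 = σ_4 = 0.
Solving the tridiagonal system: σ_0 = 0, σ_1 = -1457/178, σ_2 = 1434/89, σ_3 = -403/178, σ_4 = 0.
On [3, 4], g(x) = 3 - 3181/534·(x - 3) - 1457/356·(x - 3)² + 4325/1068·(x - 3)³.
With (x - 3) = 2/3: g(11/3) = -11465/7209.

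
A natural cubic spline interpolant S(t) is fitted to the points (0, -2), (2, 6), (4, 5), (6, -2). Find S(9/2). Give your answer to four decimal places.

Let M_i = S''(x_i). Step sizes h_i = 2, 2, 2; slopes of the chords Δ_i = (y_(i+1) - y_i)/h_i = 4, -1/2, -7/2.
  2·M_0 + 8·M_1 + 2·M_2 = 6(Δ_1 - Δ_0) = -27
  2·M_1 + 8·M_2 + 2·M_3 = 6(Δ_2 - Δ_1) = -18
Natural end conditions: M_0 = M_3 = 0.
Forward elimination and back-substitution give M_0 = 0, M_1 = -3, M_2 = -3/2, M_3 = 0.
On [4, 6], S(t) = 5 - 5/2·(t - 4) - 3/4·(t - 4)² + 1/8·(t - 4)³.
With (t - 4) = 1/2: S(9/2) = 229/64.

3.5781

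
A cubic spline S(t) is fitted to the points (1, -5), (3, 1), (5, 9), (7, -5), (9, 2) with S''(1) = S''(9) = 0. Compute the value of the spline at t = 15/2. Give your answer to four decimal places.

With σ_i denoting the second derivative at x_i, h_i = 2, 2, 2, 2, and Δ_i = (y_(i+1) − y_i)/h_i = 3, 4, -7, 7/2:
  2·σ_0 + 8·σ_1 + 2·σ_2 = 6(Δ_1 - Δ_0) = 6
  2·σ_1 + 8·σ_2 + 2·σ_3 = 6(Δ_2 - Δ_1) = -66
  2·σ_2 + 8·σ_3 + 2·σ_4 = 6(Δ_3 - Δ_2) = 63
Natural end conditions: σ_0 = σ_4 = 0.
Forward elimination and back-substitution give σ_0 = 0, σ_1 = 417/112, σ_2 = -333/28, σ_3 = 1215/112, σ_4 = 0.
On [7, 9], S(t) = -5 - 209/56·(t - 7) + 1215/224·(t - 7)² - 405/448·(t - 7)³.
With (t - 7) = 1/2: S(15/2) = -2879/512.

-5.6230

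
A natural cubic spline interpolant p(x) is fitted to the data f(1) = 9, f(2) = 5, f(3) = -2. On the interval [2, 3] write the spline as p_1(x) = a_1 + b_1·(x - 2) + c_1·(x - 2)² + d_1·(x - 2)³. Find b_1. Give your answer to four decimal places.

-5.5000

With M_i denoting the second derivative at x_i, h_i = 1, 1, and Δ_i = (y_(i+1) − y_i)/h_i = -4, -7:
  1·M_0 + 4·M_1 + 1·M_2 = 6(Δ_1 - Δ_0) = -18
Natural end conditions: M_0 = M_2 = 0.
Solving: M_0 = 0, M_1 = -9/2, M_2 = 0.
On [2, 3], with p_1(x) = a_1 + b_1·(x - 2) + c_1·(x - 2)² + d_1·(x - 2)³: c_1 = M_1/2 = -9/4, d_1 = (M_2 - M_1)/(6h_1) = 3/4, b_1 = Δ_1 - h_1(2M_1 + M_2)/6 = -11/2.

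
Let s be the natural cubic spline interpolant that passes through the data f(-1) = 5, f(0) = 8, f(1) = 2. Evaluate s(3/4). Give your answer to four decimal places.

Put M_i = s'' at the i-th knot. Here h = (1, 1) and Δ = (3, -6), so the interior equations h_(i-1)·M_(i-1) + 2(h_(i-1)+h_i)·M_i + h_i·M_(i+1) = 6(Δ_i − Δ_(i-1)) read
  1·M_0 + 4·M_1 + 1·M_2 = 6(Δ_1 - Δ_0) = -54
Natural end conditions: M_0 = M_2 = 0.
Hence M_0 = 0, M_1 = -27/2, M_2 = 0.
On [0, 1], s(t) = 8 - 3/2·t - 27/4·t² + 9/4·t³.
With t = 3/4: s(3/4) = 1031/256.

4.0273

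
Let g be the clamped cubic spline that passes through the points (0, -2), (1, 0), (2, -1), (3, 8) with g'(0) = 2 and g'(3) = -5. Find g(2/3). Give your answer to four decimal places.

Write M_i for g''(x_i). With h_i = 1, 1, 1 and divided differences Δ_i = 2, -1, 9, the continuity of g' gives the tridiagonal system
  1·M_0 + 4·M_1 + 1·M_2 = 6(Δ_1 - Δ_0) = -18
  1·M_1 + 4·M_2 + 1·M_3 = 6(Δ_2 - Δ_1) = 60
Clamped end conditions give two more equations: 2h_0·M_0 + h_0·M_1 = 6(Δ_0 - g'(0)) = 0 and h_2·M_2 + 2h_2·M_3 = 6(g'(3) - Δ_2) = -84.
Solving: M_0 = 22/3, M_1 = -44/3, M_2 = 100/3, M_3 = -176/3.
On [0, 1], g(t) = -2 + 2·t + 11/3·t² - 11/3·t³.
With t = 2/3: g(2/3) = -10/81.

-0.1235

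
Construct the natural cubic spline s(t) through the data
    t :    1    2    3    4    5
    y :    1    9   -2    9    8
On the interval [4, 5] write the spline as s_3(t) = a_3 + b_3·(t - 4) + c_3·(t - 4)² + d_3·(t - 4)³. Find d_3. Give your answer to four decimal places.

5.1250

With M_i denoting the second derivative at x_i, h_i = 1, 1, 1, 1, and Δ_i = (y_(i+1) − y_i)/h_i = 8, -11, 11, -1:
  1·M_0 + 4·M_1 + 1·M_2 = 6(Δ_1 - Δ_0) = -114
  1·M_1 + 4·M_2 + 1·M_3 = 6(Δ_2 - Δ_1) = 132
  1·M_2 + 4·M_3 + 1·M_4 = 6(Δ_3 - Δ_2) = -72
Natural end conditions: M_0 = M_4 = 0.
Solving the tridiagonal system: M_0 = 0, M_1 = -165/4, M_2 = 51, M_3 = -123/4, M_4 = 0.
On [4, 5], with s_3(t) = a_3 + b_3·(t - 4) + c_3·(t - 4)² + d_3·(t - 4)³: c_3 = M_3/2 = -123/8, d_3 = (M_4 - M_3)/(6h_3) = 41/8, b_3 = Δ_3 - h_3(2M_3 + M_4)/6 = 37/4.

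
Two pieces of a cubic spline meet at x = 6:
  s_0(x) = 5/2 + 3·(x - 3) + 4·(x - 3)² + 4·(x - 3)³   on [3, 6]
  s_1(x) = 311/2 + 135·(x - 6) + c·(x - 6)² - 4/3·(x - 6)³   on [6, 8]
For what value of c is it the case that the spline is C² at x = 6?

40

s_0''(x) = 8 + 24·(x - 3), so s_0''(6) = 80. On the right, s_1''(6) = 2c, so c = 40.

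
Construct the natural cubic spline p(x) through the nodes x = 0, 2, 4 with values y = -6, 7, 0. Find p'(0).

9

Let m_i = p''(x_i). Step sizes h_i = 2, 2; slopes of the chords Δ_i = (y_(i+1) - y_i)/h_i = 13/2, -7/2.
  2·m_0 + 8·m_1 + 2·m_2 = 6(Δ_1 - Δ_0) = -60
Natural end conditions: m_0 = m_2 = 0.
Solving: m_0 = 0, m_1 = -15/2, m_2 = 0.
On [0, 2], p'(x) = b_0 + 2c_0·x + 3d_0·x² with b_0 = Δ_0 - h_0(2m_0 + m_1)/6 = 9, c_0 = m_0/2 = 0, d_0 = (m_1 - m_0)/(6h_0) = -5/8. So p'(0) = 9.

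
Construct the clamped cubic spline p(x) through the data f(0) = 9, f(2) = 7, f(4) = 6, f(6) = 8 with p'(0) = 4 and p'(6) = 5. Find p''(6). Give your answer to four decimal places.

Put M_i = p'' at the i-th knot. Here h = (2, 2, 2) and Δ = (-1, -1/2, 1), so the interior equations h_(i-1)·M_(i-1) + 2(h_(i-1)+h_i)·M_i + h_i·M_(i+1) = 6(Δ_i − Δ_(i-1)) read
  2·M_0 + 8·M_1 + 2·M_2 = 6(Δ_1 - Δ_0) = 3
  2·M_1 + 8·M_2 + 2·M_3 = 6(Δ_2 - Δ_1) = 9
Clamped end conditions give two more equations: 2h_0·M_0 + h_0·M_1 = 6(Δ_0 - p'(0)) = -30 and h_2·M_2 + 2h_2·M_3 = 6(p'(6) - Δ_2) = 24.
Solving: M_0 = -269/30, M_1 = 44/15, M_2 = -19/15, M_3 = 199/30.

6.6333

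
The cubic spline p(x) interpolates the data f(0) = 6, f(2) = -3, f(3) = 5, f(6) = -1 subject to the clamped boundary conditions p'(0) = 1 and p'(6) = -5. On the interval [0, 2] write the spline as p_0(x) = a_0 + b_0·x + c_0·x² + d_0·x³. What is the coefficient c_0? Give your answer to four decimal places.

Write M_i for p''(x_i). With h_i = 2, 1, 3 and divided differences Δ_i = -9/2, 8, -2, the continuity of p' gives the tridiagonal system
  2·M_0 + 6·M_1 + 1·M_2 = 6(Δ_1 - Δ_0) = 75
  1·M_1 + 8·M_2 + 3·M_3 = 6(Δ_2 - Δ_1) = -60
Clamped end conditions give two more equations: 2h_0·M_0 + h_0·M_1 = 6(Δ_0 - p'(0)) = -33 and h_2·M_2 + 2h_2·M_3 = 6(p'(6) - Δ_2) = -18.
Solving: M_0 = -37/2, M_1 = 41/2, M_2 = -11, M_3 = 5/2.
On [0, 2], with p_0(x) = a_0 + b_0·x + c_0·x² + d_0·x³: c_0 = M_0/2 = -37/4, d_0 = (M_1 - M_0)/(6h_0) = 13/4, b_0 = Δ_0 - h_0(2M_0 + M_1)/6 = 1.

-9.2500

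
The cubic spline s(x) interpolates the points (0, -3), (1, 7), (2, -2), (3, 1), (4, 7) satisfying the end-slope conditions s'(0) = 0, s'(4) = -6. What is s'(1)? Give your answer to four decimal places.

2.6786

Put M_i = s'' at the i-th knot. Here h = (1, 1, 1, 1) and Δ = (10, -9, 3, 6), so the interior equations h_(i-1)·M_(i-1) + 2(h_(i-1)+h_i)·M_i + h_i·M_(i+1) = 6(Δ_i − Δ_(i-1)) read
  1·M_0 + 4·M_1 + 1·M_2 = 6(Δ_1 - Δ_0) = -114
  1·M_1 + 4·M_2 + 1·M_3 = 6(Δ_2 - Δ_1) = 72
  1·M_2 + 4·M_3 + 1·M_4 = 6(Δ_3 - Δ_2) = 18
Clamped end conditions give two more equations: 2h_0·M_0 + h_0·M_1 = 6(Δ_0 - s'(0)) = 60 and h_3·M_3 + 2h_3·M_4 = 6(s'(4) - Δ_3) = -72.
Solving: M_0 = 765/14, M_1 = -345/7, M_2 = 57/2, M_3 = 51/7, M_4 = -555/14.
On [1, 2], s'(x) = b_1 + 2c_1·(x - 1) + 3d_1·(x - 1)² with b_1 = Δ_1 - h_1(2M_1 + M_2)/6 = 75/28, c_1 = M_1/2 = -345/14, d_1 = (M_2 - M_1)/(6h_1) = 363/28. So s'(1) = 75/28.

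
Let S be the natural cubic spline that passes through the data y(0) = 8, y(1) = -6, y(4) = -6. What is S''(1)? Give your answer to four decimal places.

10.5000

Put M_i = S'' at the i-th knot. Here h = (1, 3) and Δ = (-14, 0), so the interior equations h_(i-1)·M_(i-1) + 2(h_(i-1)+h_i)·M_i + h_i·M_(i+1) = 6(Δ_i − Δ_(i-1)) read
  1·M_0 + 8·M_1 + 3·M_2 = 6(Δ_1 - Δ_0) = 84
Natural end conditions: M_0 = M_2 = 0.
Hence M_0 = 0, M_1 = 21/2, M_2 = 0.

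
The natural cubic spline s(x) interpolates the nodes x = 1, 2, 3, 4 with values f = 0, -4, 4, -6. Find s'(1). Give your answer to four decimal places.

Let M_i = s''(x_i). Step sizes h_i = 1, 1, 1; slopes of the chords Δ_i = (y_(i+1) - y_i)/h_i = -4, 8, -10.
  1·M_0 + 4·M_1 + 1·M_2 = 6(Δ_1 - Δ_0) = 72
  1·M_1 + 4·M_2 + 1·M_3 = 6(Δ_2 - Δ_1) = -108
Natural end conditions: M_0 = M_3 = 0.
Hence M_0 = 0, M_1 = 132/5, M_2 = -168/5, M_3 = 0.
On [1, 2], s'(x) = b_0 + 2c_0·(x - 1) + 3d_0·(x - 1)² with b_0 = Δ_0 - h_0(2M_0 + M_1)/6 = -42/5, c_0 = M_0/2 = 0, d_0 = (M_1 - M_0)/(6h_0) = 22/5. So s'(1) = -42/5.

-8.4000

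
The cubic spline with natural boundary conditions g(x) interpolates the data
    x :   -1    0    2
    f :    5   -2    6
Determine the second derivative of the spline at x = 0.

11

Write σ_i for g''(x_i). With h_i = 1, 2 and divided differences Δ_i = -7, 4, the continuity of g' gives the tridiagonal system
  1·σ_0 + 6·σ_1 + 2·σ_2 = 6(Δ_1 - Δ_0) = 66
Natural end conditions: σ_0 = σ_2 = 0.
Solving: σ_0 = 0, σ_1 = 11, σ_2 = 0.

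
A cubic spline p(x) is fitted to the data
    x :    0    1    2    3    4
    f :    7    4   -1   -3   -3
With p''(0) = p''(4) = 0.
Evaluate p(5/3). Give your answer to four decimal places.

0.5608

Let m_i = p''(x_i). Step sizes h_i = 1, 1, 1, 1; slopes of the chords Δ_i = (y_(i+1) - y_i)/h_i = -3, -5, -2, 0.
  1·m_0 + 4·m_1 + 1·m_2 = 6(Δ_1 - Δ_0) = -12
  1·m_1 + 4·m_2 + 1·m_3 = 6(Δ_2 - Δ_1) = 18
  1·m_2 + 4·m_3 + 1·m_4 = 6(Δ_3 - Δ_2) = 12
Natural end conditions: m_0 = m_4 = 0.
Solving the tridiagonal system: m_0 = 0, m_1 = -30/7, m_2 = 36/7, m_3 = 12/7, m_4 = 0.
On [1, 2], p(x) = 4 - 31/7·(x - 1) - 15/7·(x - 1)² + 11/7·(x - 1)³.
With (x - 1) = 2/3: p(5/3) = 106/189.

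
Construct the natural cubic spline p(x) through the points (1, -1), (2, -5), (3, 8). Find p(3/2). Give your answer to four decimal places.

-4.5938

Write M_i for p''(x_i). With h_i = 1, 1 and divided differences Δ_i = -4, 13, the continuity of p' gives the tridiagonal system
  1·M_0 + 4·M_1 + 1·M_2 = 6(Δ_1 - Δ_0) = 102
Natural end conditions: M_0 = M_2 = 0.
Solving: M_0 = 0, M_1 = 51/2, M_2 = 0.
On [1, 2], p(x) = -1 - 33/4·(x - 1) + 0·(x - 1)² + 17/4·(x - 1)³.
With (x - 1) = 1/2: p(3/2) = -147/32.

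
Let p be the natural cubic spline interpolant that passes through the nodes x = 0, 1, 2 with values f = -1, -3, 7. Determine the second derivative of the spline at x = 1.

18

Write M_i for p''(x_i). With h_i = 1, 1 and divided differences Δ_i = -2, 10, the continuity of p' gives the tridiagonal system
  1·M_0 + 4·M_1 + 1·M_2 = 6(Δ_1 - Δ_0) = 72
Natural end conditions: M_0 = M_2 = 0.
Solving the tridiagonal system: M_0 = 0, M_1 = 18, M_2 = 0.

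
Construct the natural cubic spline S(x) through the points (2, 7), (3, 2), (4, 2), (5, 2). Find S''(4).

With M_i denoting the second derivative at x_i, h_i = 1, 1, 1, and Δ_i = (y_(i+1) − y_i)/h_i = -5, 0, 0:
  1·M_0 + 4·M_1 + 1·M_2 = 6(Δ_1 - Δ_0) = 30
  1·M_1 + 4·M_2 + 1·M_3 = 6(Δ_2 - Δ_1) = 0
Natural end conditions: M_0 = M_3 = 0.
Hence M_0 = 0, M_1 = 8, M_2 = -2, M_3 = 0.

-2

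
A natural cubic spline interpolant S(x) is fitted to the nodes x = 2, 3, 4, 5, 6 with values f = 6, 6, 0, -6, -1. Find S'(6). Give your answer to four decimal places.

With σ_i denoting the second derivative at x_i, h_i = 1, 1, 1, 1, and Δ_i = (y_(i+1) − y_i)/h_i = 0, -6, -6, 5:
  1·σ_0 + 4·σ_1 + 1·σ_2 = 6(Δ_1 - Δ_0) = -36
  1·σ_1 + 4·σ_2 + 1·σ_3 = 6(Δ_2 - Δ_1) = 0
  1·σ_2 + 4·σ_3 + 1·σ_4 = 6(Δ_3 - Δ_2) = 66
Natural end conditions: σ_0 = σ_4 = 0.
Hence σ_0 = 0, σ_1 = -237/28, σ_2 = -15/7, σ_3 = 477/28, σ_4 = 0.
On [5, 6], S'(x) = b_3 + 2c_3·(x - 5) + 3d_3·(x - 5)² with b_3 = Δ_3 - h_3(2σ_3 + σ_4)/6 = -19/28, c_3 = σ_3/2 = 477/56, d_3 = (σ_4 - σ_3)/(6h_3) = -159/56. So S'(6) = 439/56.

7.8393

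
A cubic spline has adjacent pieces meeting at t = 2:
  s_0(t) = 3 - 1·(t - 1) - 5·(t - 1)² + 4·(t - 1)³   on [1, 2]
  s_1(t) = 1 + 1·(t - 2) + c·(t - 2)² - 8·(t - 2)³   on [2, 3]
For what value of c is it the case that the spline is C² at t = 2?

s_0''(t) = -10 + 24·(t - 1), so s_0''(2) = 14. On the right, s_1''(2) = 2c, so c = 7.

7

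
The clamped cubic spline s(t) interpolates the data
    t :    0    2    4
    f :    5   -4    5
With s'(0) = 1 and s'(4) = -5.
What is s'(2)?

1

Put M_i = s'' at the i-th knot. Here h = (2, 2) and Δ = (-9/2, 9/2), so the interior equations h_(i-1)·M_(i-1) + 2(h_(i-1)+h_i)·M_i + h_i·M_(i+1) = 6(Δ_i − Δ_(i-1)) read
  2·M_0 + 8·M_1 + 2·M_2 = 6(Δ_1 - Δ_0) = 54
Clamped end conditions give two more equations: 2h_0·M_0 + h_0·M_1 = 6(Δ_0 - s'(0)) = -33 and h_1·M_1 + 2h_1·M_2 = 6(s'(4) - Δ_1) = -57.
Solving: M_0 = -33/2, M_1 = 33/2, M_2 = -45/2.
On [2, 4], s'(t) = b_1 + 2c_1·(t - 2) + 3d_1·(t - 2)² with b_1 = Δ_1 - h_1(2M_1 + M_2)/6 = 1, c_1 = M_1/2 = 33/4, d_1 = (M_2 - M_1)/(6h_1) = -13/4. So s'(2) = 1.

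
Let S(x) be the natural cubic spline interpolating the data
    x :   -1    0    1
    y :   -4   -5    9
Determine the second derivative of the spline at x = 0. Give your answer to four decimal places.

Let σ_i = S''(x_i). Step sizes h_i = 1, 1; slopes of the chords Δ_i = (y_(i+1) - y_i)/h_i = -1, 14.
  1·σ_0 + 4·σ_1 + 1·σ_2 = 6(Δ_1 - Δ_0) = 90
Natural end conditions: σ_0 = σ_2 = 0.
Solving the tridiagonal system: σ_0 = 0, σ_1 = 45/2, σ_2 = 0.

22.5000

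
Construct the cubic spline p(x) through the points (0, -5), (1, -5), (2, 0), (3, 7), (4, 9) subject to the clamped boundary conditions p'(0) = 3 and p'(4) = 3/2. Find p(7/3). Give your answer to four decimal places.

Put M_i = p'' at the i-th knot. Here h = (1, 1, 1, 1) and Δ = (0, 5, 7, 2), so the interior equations h_(i-1)·M_(i-1) + 2(h_(i-1)+h_i)·M_i + h_i·M_(i+1) = 6(Δ_i − Δ_(i-1)) read
  1·M_0 + 4·M_1 + 1·M_2 = 6(Δ_1 - Δ_0) = 30
  1·M_1 + 4·M_2 + 1·M_3 = 6(Δ_2 - Δ_1) = 12
  1·M_2 + 4·M_3 + 1·M_4 = 6(Δ_3 - Δ_2) = -30
Clamped end conditions give two more equations: 2h_0·M_0 + h_0·M_1 = 6(Δ_0 - p'(0)) = -18 and h_3·M_3 + 2h_3·M_4 = 6(p'(4) - Δ_3) = -3.
Solving the tridiagonal system: M_0 = -795/56, M_1 = 291/28, M_2 = 21/8, M_3 = -249/28, M_4 = 165/56.
On [2, 3], p(x) = 0 + 213/28·(x - 2) + 21/16·(x - 2)² - 215/112·(x - 2)³.
With (x - 2) = 1/3: p(7/3) = 3947/1512.

2.6104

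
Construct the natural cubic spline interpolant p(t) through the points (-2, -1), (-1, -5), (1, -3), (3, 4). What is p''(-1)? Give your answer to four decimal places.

4.7727

Write σ_i for p''(x_i). With h_i = 1, 2, 2 and divided differences Δ_i = -4, 1, 7/2, the continuity of p' gives the tridiagonal system
  1·σ_0 + 6·σ_1 + 2·σ_2 = 6(Δ_1 - Δ_0) = 30
  2·σ_1 + 8·σ_2 + 2·σ_3 = 6(Δ_2 - Δ_1) = 15
Natural end conditions: σ_0 = σ_3 = 0.
Solving: σ_0 = 0, σ_1 = 105/22, σ_2 = 15/22, σ_3 = 0.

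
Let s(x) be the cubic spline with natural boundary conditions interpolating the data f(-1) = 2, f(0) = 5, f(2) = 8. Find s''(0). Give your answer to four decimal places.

With σ_i denoting the second derivative at x_i, h_i = 1, 2, and Δ_i = (y_(i+1) − y_i)/h_i = 3, 3/2:
  1·σ_0 + 6·σ_1 + 2·σ_2 = 6(Δ_1 - Δ_0) = -9
Natural end conditions: σ_0 = σ_2 = 0.
Solving the tridiagonal system: σ_0 = 0, σ_1 = -3/2, σ_2 = 0.

-1.5000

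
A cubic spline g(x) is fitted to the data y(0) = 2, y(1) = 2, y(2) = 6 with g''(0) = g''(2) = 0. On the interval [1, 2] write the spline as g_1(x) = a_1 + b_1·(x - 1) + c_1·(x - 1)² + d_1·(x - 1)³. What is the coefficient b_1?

2

With M_i denoting the second derivative at x_i, h_i = 1, 1, and Δ_i = (y_(i+1) − y_i)/h_i = 0, 4:
  1·M_0 + 4·M_1 + 1·M_2 = 6(Δ_1 - Δ_0) = 24
Natural end conditions: M_0 = M_2 = 0.
Forward elimination and back-substitution give M_0 = 0, M_1 = 6, M_2 = 0.
On [1, 2], with g_1(x) = a_1 + b_1·(x - 1) + c_1·(x - 1)² + d_1·(x - 1)³: c_1 = M_1/2 = 3, d_1 = (M_2 - M_1)/(6h_1) = -1, b_1 = Δ_1 - h_1(2M_1 + M_2)/6 = 2.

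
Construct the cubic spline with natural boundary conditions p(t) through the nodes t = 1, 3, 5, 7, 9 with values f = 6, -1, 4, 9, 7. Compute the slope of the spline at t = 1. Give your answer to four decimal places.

Put σ_i = p'' at the i-th knot. Here h = (2, 2, 2, 2) and Δ = (-7/2, 5/2, 5/2, -1), so the interior equations h_(i-1)·σ_(i-1) + 2(h_(i-1)+h_i)·σ_i + h_i·σ_(i+1) = 6(Δ_i − Δ_(i-1)) read
  2·σ_0 + 8·σ_1 + 2·σ_2 = 6(Δ_1 - Δ_0) = 36
  2·σ_1 + 8·σ_2 + 2·σ_3 = 6(Δ_2 - Δ_1) = 0
  2·σ_2 + 8·σ_3 + 2·σ_4 = 6(Δ_3 - Δ_2) = -21
Natural end conditions: σ_0 = σ_4 = 0.
Hence σ_0 = 0, σ_1 = 519/112, σ_2 = -15/28, σ_3 = -279/112, σ_4 = 0.
On [1, 3], p'(t) = b_0 + 2c_0·(t - 1) + 3d_0·(t - 1)² with b_0 = Δ_0 - h_0(2σ_0 + σ_1)/6 = -565/112, c_0 = σ_0/2 = 0, d_0 = (σ_1 - σ_0)/(6h_0) = 173/448. So p'(1) = -565/112.

-5.0446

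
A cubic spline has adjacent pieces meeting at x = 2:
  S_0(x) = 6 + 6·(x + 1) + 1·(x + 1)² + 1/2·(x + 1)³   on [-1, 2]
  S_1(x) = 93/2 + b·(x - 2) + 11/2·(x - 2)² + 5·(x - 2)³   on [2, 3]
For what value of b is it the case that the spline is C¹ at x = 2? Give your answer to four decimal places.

25.5000

S_0'(x) = 6 + 2·(x + 1) + 3/2·(x + 1)², so S_0'(2) = 51/2. On the right, S_1'(2) = b, so b = 51/2.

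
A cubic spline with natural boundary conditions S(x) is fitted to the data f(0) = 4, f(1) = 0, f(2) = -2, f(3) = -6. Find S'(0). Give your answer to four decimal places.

-4.6667

Write M_i for S''(x_i). With h_i = 1, 1, 1 and divided differences Δ_i = -4, -2, -4, the continuity of S' gives the tridiagonal system
  1·M_0 + 4·M_1 + 1·M_2 = 6(Δ_1 - Δ_0) = 12
  1·M_1 + 4·M_2 + 1·M_3 = 6(Δ_2 - Δ_1) = -12
Natural end conditions: M_0 = M_3 = 0.
Solving the tridiagonal system: M_0 = 0, M_1 = 4, M_2 = -4, M_3 = 0.
On [0, 1], S'(x) = b_0 + 2c_0·x + 3d_0·x² with b_0 = Δ_0 - h_0(2M_0 + M_1)/6 = -14/3, c_0 = M_0/2 = 0, d_0 = (M_1 - M_0)/(6h_0) = 2/3. So S'(0) = -14/3.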